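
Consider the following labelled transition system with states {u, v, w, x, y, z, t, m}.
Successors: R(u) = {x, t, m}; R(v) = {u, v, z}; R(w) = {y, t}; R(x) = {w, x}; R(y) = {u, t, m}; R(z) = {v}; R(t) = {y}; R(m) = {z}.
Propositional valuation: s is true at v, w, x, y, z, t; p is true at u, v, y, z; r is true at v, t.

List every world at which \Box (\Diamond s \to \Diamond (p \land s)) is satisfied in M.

Let φ = \Box (\Diamond s \to \Diamond (p \land s)). Evaluate φ at each world:
  u (successors {x, t, m}): φ is false.
  v (successors {u, v, z}): φ is false.
  w (successors {y, t}): φ is false.
  x (successors {w, x}): φ is false.
  y (successors {u, t, m}): φ is false.
  z (successors {v}): φ is true.
  t (successors {y}): φ is false.
  m (successors {z}): φ is true.
For instance, at m:
  At m: \Box (\Diamond s \to \Diamond (p \land s)) requires \Diamond s \to \Diamond (p \land s) at every successor {z}.
      At z: \Diamond s is true, \Diamond (p \land s) is true, so \Diamond s \to \Diamond (p \land s) is true.
  So \Box (\Diamond s \to \Diamond (p \land s)) is true at m.
Satisfying worlds: {z, m}

z, m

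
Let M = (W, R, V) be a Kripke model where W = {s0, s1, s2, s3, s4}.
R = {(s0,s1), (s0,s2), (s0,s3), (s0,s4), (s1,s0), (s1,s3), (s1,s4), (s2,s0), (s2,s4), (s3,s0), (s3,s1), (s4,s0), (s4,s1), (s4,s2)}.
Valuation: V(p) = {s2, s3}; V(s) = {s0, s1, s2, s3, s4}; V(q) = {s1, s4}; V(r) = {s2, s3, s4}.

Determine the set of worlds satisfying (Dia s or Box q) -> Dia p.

s0, s1, s4

Let φ = (Dia s or Box q) -> Dia p. Evaluate φ at each world:
  s0 (successors {s1, s2, s3, s4}): φ is true.
  s1 (successors {s0, s3, s4}): φ is true.
  s2 (successors {s0, s4}): φ is false.
  s3 (successors {s0, s1}): φ is false.
  s4 (successors {s0, s1, s2}): φ is true.
For instance, at s0:
  At s0: Dia s or Box q is true, Dia p is true, so (Dia s or Box q) -> Dia p is true.
    At s0: Dia s is true, Box q is false, so Dia s or Box q is true.
      At s0: Dia s requires s at some successor in {s1, s2, s3, s4}.
        s holds at s1, so Dia s is true at s0.
      At s0: Box q requires q at every successor {s1, s2, s3, s4}.
        q fails at s2, so Box q is false at s0.
    At s0: Dia p requires p at some successor in {s1, s2, s3, s4}.
      p holds at s2, so Dia p is true at s0.
Satisfying worlds: {s0, s1, s4}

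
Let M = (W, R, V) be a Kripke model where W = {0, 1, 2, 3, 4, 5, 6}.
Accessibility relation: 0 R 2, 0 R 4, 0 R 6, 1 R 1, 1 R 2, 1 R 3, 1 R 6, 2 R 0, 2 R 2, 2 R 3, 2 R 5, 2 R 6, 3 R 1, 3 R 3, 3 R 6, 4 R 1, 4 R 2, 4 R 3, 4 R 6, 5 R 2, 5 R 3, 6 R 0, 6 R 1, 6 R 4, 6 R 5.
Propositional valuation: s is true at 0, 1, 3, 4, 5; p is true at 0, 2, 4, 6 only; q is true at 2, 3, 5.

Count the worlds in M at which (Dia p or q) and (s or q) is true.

Let φ = (Dia p or q) and (s or q). Evaluate φ at each world:
  0 (successors {2, 4, 6}): φ is true.
  1 (successors {1, 2, 3, 6}): φ is true.
  2 (successors {0, 2, 3, 5, 6}): φ is true.
  3 (successors {1, 3, 6}): φ is true.
  4 (successors {1, 2, 3, 6}): φ is true.
  5 (successors {2, 3}): φ is true.
  6 (successors {0, 1, 4, 5}): φ is false.
For instance, at 4:
  At 4: Dia p or q is true, s or q is true, so (Dia p or q) and (s or q) is true.
    At 4: Dia p is true, q is false, so Dia p or q is true.
      At 4: Dia p requires p at some successor in {1, 2, 3, 6}.
        p holds at 2, so Dia p is true at 4.
Satisfying worlds: {0, 1, 2, 3, 4, 5}

6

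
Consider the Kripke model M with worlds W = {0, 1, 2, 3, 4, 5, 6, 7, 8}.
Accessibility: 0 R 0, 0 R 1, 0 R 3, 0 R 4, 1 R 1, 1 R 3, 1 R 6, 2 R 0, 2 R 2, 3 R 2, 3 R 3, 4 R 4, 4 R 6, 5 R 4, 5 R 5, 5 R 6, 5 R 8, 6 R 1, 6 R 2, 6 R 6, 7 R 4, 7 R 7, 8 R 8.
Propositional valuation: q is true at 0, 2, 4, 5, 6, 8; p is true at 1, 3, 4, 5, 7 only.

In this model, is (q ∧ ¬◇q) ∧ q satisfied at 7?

No

Recall that ◇ψ holds at a world iff ψ holds at some accessible world.
At 7: q ∧ ¬◇q is false, q is false, so (q ∧ ¬◇q) ∧ q is false.
  At 7: q is false, ¬◇q is false, so q ∧ ¬◇q is false.
    At 7: ◇q is true, so ¬◇q is false.
      At 7: ◇q requires q at some successor in {4, 7}.
        q holds at 4, so ◇q is true at 7.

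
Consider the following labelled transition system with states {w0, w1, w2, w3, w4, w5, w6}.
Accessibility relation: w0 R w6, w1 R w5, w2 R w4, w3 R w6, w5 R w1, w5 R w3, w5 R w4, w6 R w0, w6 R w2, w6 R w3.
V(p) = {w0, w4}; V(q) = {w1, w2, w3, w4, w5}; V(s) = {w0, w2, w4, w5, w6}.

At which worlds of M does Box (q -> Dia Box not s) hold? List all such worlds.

Let φ = Box (q -> Dia Box not s). Evaluate φ at each world:
  w0 (successors {w6}): φ is true.
  w1 (successors {w5}): φ is true.
  w2 (successors {w4}): φ is false.
  w3 (successors {w6}): φ is true.
  w4 (successors ∅): φ is true.
  w5 (successors {w1, w3, w4}): φ is false.
  w6 (successors {w0, w2, w3}): φ is false.
For instance, at w6:
  At w6: Box (q -> Dia Box not s) requires q -> Dia Box not s at every successor {w0, w2, w3}.
    q -> Dia Box not s fails at w3, so Box (q -> Dia Box not s) is false at w6.
      At w3: q is true, Dia Box not s is false, so q -> Dia Box not s is false.
Satisfying worlds: {w0, w1, w3, w4}

w0, w1, w3, w4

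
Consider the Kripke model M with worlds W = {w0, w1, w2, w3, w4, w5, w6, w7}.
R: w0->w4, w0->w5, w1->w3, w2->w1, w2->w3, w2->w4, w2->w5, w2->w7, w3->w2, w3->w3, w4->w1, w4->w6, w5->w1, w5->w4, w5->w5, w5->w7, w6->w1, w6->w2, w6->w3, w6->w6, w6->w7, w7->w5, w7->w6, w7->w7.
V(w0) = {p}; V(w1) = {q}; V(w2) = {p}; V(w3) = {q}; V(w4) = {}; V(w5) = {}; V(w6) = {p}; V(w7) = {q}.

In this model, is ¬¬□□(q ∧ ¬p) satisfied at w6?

At w6: ¬□□(q ∧ ¬p) is true, so ¬¬□□(q ∧ ¬p) is false.
  At w6: □□(q ∧ ¬p) is false, so ¬□□(q ∧ ¬p) is true.
    At w6: □□(q ∧ ¬p) requires □(q ∧ ¬p) at every successor {w1, w2, w3, w6, w7}.
      □(q ∧ ¬p) fails at w2, so □□(q ∧ ¬p) is false at w6.

No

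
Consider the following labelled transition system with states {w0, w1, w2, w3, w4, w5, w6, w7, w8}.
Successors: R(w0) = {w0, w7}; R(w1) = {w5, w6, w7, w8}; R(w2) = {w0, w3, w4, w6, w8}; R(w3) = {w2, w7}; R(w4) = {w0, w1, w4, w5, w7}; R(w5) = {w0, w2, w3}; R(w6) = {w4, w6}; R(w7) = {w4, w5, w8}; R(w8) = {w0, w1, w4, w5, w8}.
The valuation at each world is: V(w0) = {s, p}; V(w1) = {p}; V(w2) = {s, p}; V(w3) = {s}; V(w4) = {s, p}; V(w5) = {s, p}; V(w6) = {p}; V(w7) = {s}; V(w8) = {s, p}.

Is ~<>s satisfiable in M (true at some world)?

Recall that <>ψ holds at a world iff ψ holds at some accessible world.
Let φ = ~<>s. Evaluate φ at each world:
  w0 (successors {w0, w7}): φ is false.
  w1 (successors {w5, w6, w7, w8}): φ is false.
  w2 (successors {w0, w3, w4, w6, w8}): φ is false.
  w3 (successors {w2, w7}): φ is false.
  w4 (successors {w0, w1, w4, w5, w7}): φ is false.
  w5 (successors {w0, w2, w3}): φ is false.
  w6 (successors {w4, w6}): φ is false.
  w7 (successors {w4, w5, w8}): φ is false.
  w8 (successors {w0, w1, w4, w5, w8}): φ is false.
For instance, at w6:
  At w6: <>s is true, so ~<>s is false.
    At w6: <>s requires s at some successor in {w4, w6}.
      s holds at w4, so <>s is true at w6.

No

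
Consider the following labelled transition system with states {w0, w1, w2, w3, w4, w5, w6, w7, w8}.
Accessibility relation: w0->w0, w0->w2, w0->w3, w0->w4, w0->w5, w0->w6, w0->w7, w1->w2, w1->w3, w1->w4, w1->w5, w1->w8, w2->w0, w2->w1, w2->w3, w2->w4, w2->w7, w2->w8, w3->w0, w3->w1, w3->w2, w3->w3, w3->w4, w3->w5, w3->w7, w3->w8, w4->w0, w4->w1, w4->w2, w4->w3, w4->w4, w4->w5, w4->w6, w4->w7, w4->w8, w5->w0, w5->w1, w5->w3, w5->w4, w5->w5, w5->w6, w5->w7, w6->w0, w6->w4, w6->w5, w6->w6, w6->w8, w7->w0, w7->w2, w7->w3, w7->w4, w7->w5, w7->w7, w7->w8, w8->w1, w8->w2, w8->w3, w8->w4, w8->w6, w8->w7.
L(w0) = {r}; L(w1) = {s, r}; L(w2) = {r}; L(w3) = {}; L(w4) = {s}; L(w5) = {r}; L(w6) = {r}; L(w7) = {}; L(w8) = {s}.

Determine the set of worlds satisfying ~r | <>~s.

w0, w1, w2, w3, w4, w5, w6, w7, w8

Let φ = ~r | <>~s. Evaluate φ at each world:
  w0 (successors {w0, w2, w3, w4, w5, w6, w7}): φ is true.
  w1 (successors {w2, w3, w4, w5, w8}): φ is true.
  w2 (successors {w0, w1, w3, w4, w7, w8}): φ is true.
  w3 (successors {w0, w1, w2, w3, w4, w5, w7, w8}): φ is true.
  w4 (successors {w0, w1, w2, w3, w4, w5, w6, w7, w8}): φ is true.
  w5 (successors {w0, w1, w3, w4, w5, w6, w7}): φ is true.
  w6 (successors {w0, w4, w5, w6, w8}): φ is true.
  w7 (successors {w0, w2, w3, w4, w5, w7, w8}): φ is true.
  w8 (successors {w1, w2, w3, w4, w6, w7}): φ is true.
For instance, at w6:
  At w6: ~r is false, <>~s is true, so ~r | <>~s is true.
    At w6: <>~s requires ~s at some successor in {w0, w4, w5, w6, w8}.
      ~s holds at w0, so <>~s is true at w6.
Satisfying worlds: {w0, w1, w2, w3, w4, w5, w6, w7, w8}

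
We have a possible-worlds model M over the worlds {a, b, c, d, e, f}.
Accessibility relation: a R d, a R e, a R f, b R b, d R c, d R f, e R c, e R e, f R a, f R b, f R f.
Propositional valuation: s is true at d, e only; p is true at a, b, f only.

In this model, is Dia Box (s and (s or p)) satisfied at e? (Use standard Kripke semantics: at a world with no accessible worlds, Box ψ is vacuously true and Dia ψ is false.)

At e: Dia Box (s and (s or p)) requires Box (s and (s or p)) at some successor in {c, e}.
  Box (s and (s or p)) holds at c, so Dia Box (s and (s or p)) is true at e.
    At c: no accessible worlds, so Box (s and (s or p)) holds vacuously.

Yes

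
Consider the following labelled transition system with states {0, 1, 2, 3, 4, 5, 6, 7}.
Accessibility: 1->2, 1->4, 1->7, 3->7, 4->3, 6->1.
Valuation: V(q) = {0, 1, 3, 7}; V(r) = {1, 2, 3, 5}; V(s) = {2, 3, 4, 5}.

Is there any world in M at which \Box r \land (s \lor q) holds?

Yes

Let φ = \Box r \land (s \lor q). Evaluate φ at each world:
  0 (successors ∅): φ is true.
  1 (successors {2, 4, 7}): φ is false.
  2 (successors ∅): φ is true.
  3 (successors {7}): φ is false.
  4 (successors {3}): φ is true.
  5 (successors ∅): φ is true.
  6 (successors {1}): φ is false.
  7 (successors ∅): φ is true.
Detail at 0 (witness):
  At 0: \Box r is true, s \lor q is true, so \Box r \land (s \lor q) is true.
    At 0: no accessible worlds, so \Box r holds vacuously.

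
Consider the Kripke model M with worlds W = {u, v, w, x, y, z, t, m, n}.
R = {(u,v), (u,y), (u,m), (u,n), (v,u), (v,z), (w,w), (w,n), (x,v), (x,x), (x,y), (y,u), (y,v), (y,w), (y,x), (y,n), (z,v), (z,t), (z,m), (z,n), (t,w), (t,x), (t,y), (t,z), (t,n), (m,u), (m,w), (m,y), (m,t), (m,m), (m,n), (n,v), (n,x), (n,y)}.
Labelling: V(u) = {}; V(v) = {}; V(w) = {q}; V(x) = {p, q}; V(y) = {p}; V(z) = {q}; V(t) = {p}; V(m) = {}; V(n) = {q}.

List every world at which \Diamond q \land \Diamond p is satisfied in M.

Let φ = \Diamond q \land \Diamond p. Evaluate φ at each world:
  u (successors {v, y, m, n}): φ is true.
  v (successors {u, z}): φ is false.
  w (successors {w, n}): φ is false.
  x (successors {v, x, y}): φ is true.
  y (successors {u, v, w, x, n}): φ is true.
  z (successors {v, t, m, n}): φ is true.
  t (successors {w, x, y, z, n}): φ is true.
  m (successors {u, w, y, t, m, n}): φ is true.
  n (successors {v, x, y}): φ is true.
For instance, at w:
  At w: \Diamond q is true, \Diamond p is false, so \Diamond q \land \Diamond p is false.
    At w: \Diamond q requires q at some successor in {w, n}.
      q holds at w, so \Diamond q is true at w.
    At w: \Diamond p requires p at some successor in {w, n}.
      At w: p is false.
      At n: p is false.
    So \Diamond p is false at w.
Satisfying worlds: {u, x, y, z, t, m, n}

u, x, y, z, t, m, n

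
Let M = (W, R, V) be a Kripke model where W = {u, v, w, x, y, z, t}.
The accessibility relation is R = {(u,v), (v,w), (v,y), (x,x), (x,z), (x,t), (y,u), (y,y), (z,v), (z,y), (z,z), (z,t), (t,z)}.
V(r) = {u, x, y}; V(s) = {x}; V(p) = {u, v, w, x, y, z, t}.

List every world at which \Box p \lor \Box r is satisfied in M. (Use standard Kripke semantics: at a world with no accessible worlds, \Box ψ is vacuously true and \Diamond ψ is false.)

u, v, w, x, y, z, t

Let φ = \Box p \lor \Box r. Evaluate φ at each world:
  u (successors {v}): φ is true.
  v (successors {w, y}): φ is true.
  w (successors ∅): φ is true.
  x (successors {x, z, t}): φ is true.
  y (successors {u, y}): φ is true.
  z (successors {v, y, z, t}): φ is true.
  t (successors {z}): φ is true.
For instance, at y:
  At y: \Box p is true, \Box r is true, so \Box p \lor \Box r is true.
    At y: \Box p requires p at every successor {u, y}.
      At u: p is true.
      At y: p is true.
    So \Box p is true at y.
    At y: \Box r requires r at every successor {u, y}.
      At u: r is true.
      At y: r is true.
    So \Box r is true at y.
Satisfying worlds: {u, v, w, x, y, z, t}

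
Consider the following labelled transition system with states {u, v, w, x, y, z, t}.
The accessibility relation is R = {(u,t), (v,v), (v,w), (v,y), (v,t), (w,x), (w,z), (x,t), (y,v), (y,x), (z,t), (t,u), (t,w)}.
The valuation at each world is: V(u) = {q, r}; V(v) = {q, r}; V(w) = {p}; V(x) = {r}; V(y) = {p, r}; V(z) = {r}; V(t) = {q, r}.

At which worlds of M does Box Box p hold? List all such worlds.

Let φ = Box Box p. Evaluate φ at each world:
  u (successors {t}): φ is false.
  v (successors {v, w, y, t}): φ is false.
  w (successors {x, z}): φ is false.
  x (successors {t}): φ is false.
  y (successors {v, x}): φ is false.
  z (successors {t}): φ is false.
  t (successors {u, w}): φ is false.
For instance, at u:
  At u: Box Box p requires Box p at every successor {t}.
    Box p fails at t, so Box Box p is false at u.
      At t: Box p requires p at every successor {u, w}.
        p fails at u, so Box p is false at t.
Satisfying worlds: none.

none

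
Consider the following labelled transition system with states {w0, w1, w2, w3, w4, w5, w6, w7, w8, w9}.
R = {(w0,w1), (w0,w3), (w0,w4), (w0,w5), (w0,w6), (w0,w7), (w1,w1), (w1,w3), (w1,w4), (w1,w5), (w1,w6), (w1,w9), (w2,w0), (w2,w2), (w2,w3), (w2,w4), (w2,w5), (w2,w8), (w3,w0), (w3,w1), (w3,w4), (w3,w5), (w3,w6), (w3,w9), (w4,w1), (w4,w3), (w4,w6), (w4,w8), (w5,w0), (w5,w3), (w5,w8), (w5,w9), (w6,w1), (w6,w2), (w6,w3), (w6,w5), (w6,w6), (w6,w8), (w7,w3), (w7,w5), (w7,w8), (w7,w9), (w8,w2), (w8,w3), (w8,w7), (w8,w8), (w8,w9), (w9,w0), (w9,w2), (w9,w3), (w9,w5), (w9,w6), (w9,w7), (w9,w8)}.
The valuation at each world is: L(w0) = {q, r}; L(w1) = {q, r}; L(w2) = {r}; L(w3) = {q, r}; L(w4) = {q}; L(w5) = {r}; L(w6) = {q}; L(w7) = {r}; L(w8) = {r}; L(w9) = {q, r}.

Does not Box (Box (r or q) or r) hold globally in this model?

No

Let φ = not Box (Box (r or q) or r). Evaluate φ at each world:
  w0 (successors {w1, w3, w4, w5, w6, w7}): φ is false.
  w1 (successors {w1, w3, w4, w5, w6, w9}): φ is false.
  w2 (successors {w0, w2, w3, w4, w5, w8}): φ is false.
  w3 (successors {w0, w1, w4, w5, w6, w9}): φ is false.
  w4 (successors {w1, w3, w6, w8}): φ is false.
  w5 (successors {w0, w3, w8, w9}): φ is false.
  w6 (successors {w1, w2, w3, w5, w6, w8}): φ is false.
  w7 (successors {w3, w5, w8, w9}): φ is false.
  w8 (successors {w2, w3, w7, w8, w9}): φ is false.
  w9 (successors {w0, w2, w3, w5, w6, w7, w8}): φ is false.
Detail at w0 (counterexample):
  At w0: Box (Box (r or q) or r) is true, so not Box (Box (r or q) or r) is false.
    At w0: Box (Box (r or q) or r) requires Box (r or q) or r at every successor {w1, w3, w4, w5, w6, w7}.
      At w1: Box (r or q) or r is true.
      At w3: Box (r or q) or r is true.
      At w4: Box (r or q) or r is true.
      At w5: Box (r or q) or r is true.
      At w6: Box (r or q) or r is true.
      At w7: Box (r or q) or r is true.
    So Box (Box (r or q) or r) is true at w0.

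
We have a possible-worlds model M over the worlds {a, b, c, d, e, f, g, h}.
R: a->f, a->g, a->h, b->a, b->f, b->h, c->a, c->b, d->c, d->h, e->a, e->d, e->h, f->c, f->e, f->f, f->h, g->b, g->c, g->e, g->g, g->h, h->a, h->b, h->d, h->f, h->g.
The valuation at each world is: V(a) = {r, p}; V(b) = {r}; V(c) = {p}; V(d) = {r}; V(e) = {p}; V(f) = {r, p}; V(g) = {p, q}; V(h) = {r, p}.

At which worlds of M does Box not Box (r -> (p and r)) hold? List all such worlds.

Recall that Box ψ holds at a world iff ψ holds at every accessible world, and Dia ψ holds iff ψ holds at some accessible world.
Let φ = Box not Box (r -> (p and r)). Evaluate φ at each world:
  a (successors {f, g, h}): φ is false.
  b (successors {a, f, h}): φ is false.
  c (successors {a, b}): φ is false.
  d (successors {c, h}): φ is true.
  e (successors {a, d, h}): φ is false.
  f (successors {c, e, f, h}): φ is false.
  g (successors {b, c, e, g, h}): φ is false.
  h (successors {a, b, d, f, g}): φ is false.
For instance, at b:
  At b: Box not Box (r -> (p and r)) requires not Box (r -> (p and r)) at every successor {a, f, h}.
    not Box (r -> (p and r)) fails at a, so Box not Box (r -> (p and r)) is false at b.
      At a: Box (r -> (p and r)) is true, so not Box (r -> (p and r)) is false.
Satisfying worlds: {d}

d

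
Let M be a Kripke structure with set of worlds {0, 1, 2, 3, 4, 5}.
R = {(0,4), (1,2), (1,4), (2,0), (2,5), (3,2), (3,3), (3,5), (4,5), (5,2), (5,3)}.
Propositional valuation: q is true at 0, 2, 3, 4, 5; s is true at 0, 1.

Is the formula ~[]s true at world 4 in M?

At 4: []s is false, so ~[]s is true.
  At 4: []s requires s at every successor {5}.
    s fails at 5, so []s is false at 4.

Yes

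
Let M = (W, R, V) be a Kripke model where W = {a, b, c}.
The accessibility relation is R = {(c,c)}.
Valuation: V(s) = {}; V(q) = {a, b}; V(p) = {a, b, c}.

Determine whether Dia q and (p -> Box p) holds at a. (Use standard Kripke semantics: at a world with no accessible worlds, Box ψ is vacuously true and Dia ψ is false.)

Recall that Box ψ holds at a world iff ψ holds at every accessible world, and Dia ψ holds iff ψ holds at some accessible world.
At a: Dia q is false, p -> Box p is true, so Dia q and (p -> Box p) is false.
  At a: no accessible worlds, so Dia q is false.
  At a: p is true, Box p is true, so p -> Box p is true.
    At a: no accessible worlds, so Box p holds vacuously.

No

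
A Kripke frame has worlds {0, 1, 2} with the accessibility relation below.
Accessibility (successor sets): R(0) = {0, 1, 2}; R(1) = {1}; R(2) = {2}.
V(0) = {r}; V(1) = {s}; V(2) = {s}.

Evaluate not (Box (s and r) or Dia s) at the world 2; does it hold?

No

At 2: Box (s and r) or Dia s is true, so not (Box (s and r) or Dia s) is false.
  At 2: Box (s and r) is false, Dia s is true, so Box (s and r) or Dia s is true.
    At 2: Box (s and r) requires s and r at every successor {2}.
      s and r fails at 2, so Box (s and r) is false at 2.
    At 2: Dia s requires s at some successor in {2}.
      s holds at 2, so Dia s is true at 2.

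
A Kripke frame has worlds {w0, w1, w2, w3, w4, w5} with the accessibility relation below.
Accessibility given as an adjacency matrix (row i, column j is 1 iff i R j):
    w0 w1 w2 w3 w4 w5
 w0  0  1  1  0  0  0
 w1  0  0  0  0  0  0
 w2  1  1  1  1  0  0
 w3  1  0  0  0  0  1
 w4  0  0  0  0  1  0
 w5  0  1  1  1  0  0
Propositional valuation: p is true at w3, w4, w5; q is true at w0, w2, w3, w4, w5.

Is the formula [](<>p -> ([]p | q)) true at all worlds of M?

Let φ = [](<>p -> ([]p | q)). Evaluate φ at each world:
  w0 (successors {w1, w2}): φ is true.
  w1 (successors ∅): φ is true.
  w2 (successors {w0, w1, w2, w3}): φ is true.
  w3 (successors {w0, w5}): φ is true.
  w4 (successors {w4}): φ is true.
  w5 (successors {w1, w2, w3}): φ is true.
For instance, at w3:
  At w3: [](<>p -> ([]p | q)) requires <>p -> ([]p | q) at every successor {w0, w5}.
      At w0: <>p is false, []p | q is true, so <>p -> ([]p | q) is true.
      At w5: <>p is true, []p | q is true, so <>p -> ([]p | q) is true.
  So [](<>p -> ([]p | q)) is true at w3.

Yes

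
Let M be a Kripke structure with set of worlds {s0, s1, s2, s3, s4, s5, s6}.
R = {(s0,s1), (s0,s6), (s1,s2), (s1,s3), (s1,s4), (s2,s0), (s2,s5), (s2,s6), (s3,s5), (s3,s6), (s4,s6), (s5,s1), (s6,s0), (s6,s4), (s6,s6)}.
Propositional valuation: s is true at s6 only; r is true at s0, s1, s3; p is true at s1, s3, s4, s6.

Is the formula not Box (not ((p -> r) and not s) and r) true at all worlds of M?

Yes

Let φ = not Box (not ((p -> r) and not s) and r). Evaluate φ at each world:
  s0 (successors {s1, s6}): φ is true.
  s1 (successors {s2, s3, s4}): φ is true.
  s2 (successors {s0, s5, s6}): φ is true.
  s3 (successors {s5, s6}): φ is true.
  s4 (successors {s6}): φ is true.
  s5 (successors {s1}): φ is true.
  s6 (successors {s0, s4, s6}): φ is true.
For instance, at s6:
  At s6: Box (not ((p -> r) and not s) and r) is false, so not Box (not ((p -> r) and not s) and r) is true.
    At s6: Box (not ((p -> r) and not s) and r) requires not ((p -> r) and not s) and r at every successor {s0, s4, s6}.
      not ((p -> r) and not s) and r fails at s0, so Box (not ((p -> r) and not s) and r) is false at s6.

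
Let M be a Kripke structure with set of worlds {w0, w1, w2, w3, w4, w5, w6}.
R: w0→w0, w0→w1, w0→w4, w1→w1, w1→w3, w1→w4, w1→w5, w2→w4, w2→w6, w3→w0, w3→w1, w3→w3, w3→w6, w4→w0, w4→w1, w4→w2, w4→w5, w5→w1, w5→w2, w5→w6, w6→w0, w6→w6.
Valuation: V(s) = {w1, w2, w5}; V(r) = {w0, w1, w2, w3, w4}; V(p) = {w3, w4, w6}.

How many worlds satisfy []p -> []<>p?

6

Let φ = []p -> []<>p. Evaluate φ at each world:
  w0 (successors {w0, w1, w4}): φ is true.
  w1 (successors {w1, w3, w4, w5}): φ is true.
  w2 (successors {w4, w6}): φ is false.
  w3 (successors {w0, w1, w3, w6}): φ is true.
  w4 (successors {w0, w1, w2, w5}): φ is true.
  w5 (successors {w1, w2, w6}): φ is true.
  w6 (successors {w0, w6}): φ is true.
For instance, at w6:
  At w6: []p is false, []<>p is true, so []p -> []<>p is true.
    At w6: []p requires p at every successor {w0, w6}.
      p fails at w0, so []p is false at w6.
    At w6: []<>p requires <>p at every successor {w0, w6}.
      At w0: <>p is true.
      At w6: <>p is true.
    So []<>p is true at w6.
Satisfying worlds: {w0, w1, w3, w4, w5, w6}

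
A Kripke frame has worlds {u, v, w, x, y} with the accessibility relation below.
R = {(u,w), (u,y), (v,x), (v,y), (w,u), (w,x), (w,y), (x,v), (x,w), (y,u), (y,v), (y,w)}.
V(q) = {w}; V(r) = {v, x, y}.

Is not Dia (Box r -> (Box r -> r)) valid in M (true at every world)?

No

Recall that Box ψ holds at a world iff ψ holds at every accessible world, and Dia ψ holds iff ψ holds at some accessible world.
Let φ = not Dia (Box r -> (Box r -> r)). Evaluate φ at each world:
  u (successors {w, y}): φ is false.
  v (successors {x, y}): φ is false.
  w (successors {u, x, y}): φ is false.
  x (successors {v, w}): φ is false.
  y (successors {u, v, w}): φ is false.
Detail at u (counterexample):
  At u: Dia (Box r -> (Box r -> r)) is true, so not Dia (Box r -> (Box r -> r)) is false.
    At u: Dia (Box r -> (Box r -> r)) requires Box r -> (Box r -> r) at some successor in {w, y}.
      Box r -> (Box r -> r) holds at w, so Dia (Box r -> (Box r -> r)) is true at u.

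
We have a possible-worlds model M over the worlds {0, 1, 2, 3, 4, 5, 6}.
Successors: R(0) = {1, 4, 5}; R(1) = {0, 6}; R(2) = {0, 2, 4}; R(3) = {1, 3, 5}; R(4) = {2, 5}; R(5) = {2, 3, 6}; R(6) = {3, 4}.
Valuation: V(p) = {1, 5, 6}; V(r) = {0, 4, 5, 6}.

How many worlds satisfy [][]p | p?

Let φ = [][]p | p. Evaluate φ at each world:
  0 (successors {1, 4, 5}): φ is false.
  1 (successors {0, 6}): φ is true.
  2 (successors {0, 2, 4}): φ is false.
  3 (successors {1, 3, 5}): φ is false.
  4 (successors {2, 5}): φ is false.
  5 (successors {2, 3, 6}): φ is true.
  6 (successors {3, 4}): φ is true.
For instance, at 1:
  At 1: [][]p is false, p is true, so [][]p | p is true.
    At 1: [][]p requires []p at every successor {0, 6}.
      []p fails at 0, so [][]p is false at 1.
Satisfying worlds: {1, 5, 6}

3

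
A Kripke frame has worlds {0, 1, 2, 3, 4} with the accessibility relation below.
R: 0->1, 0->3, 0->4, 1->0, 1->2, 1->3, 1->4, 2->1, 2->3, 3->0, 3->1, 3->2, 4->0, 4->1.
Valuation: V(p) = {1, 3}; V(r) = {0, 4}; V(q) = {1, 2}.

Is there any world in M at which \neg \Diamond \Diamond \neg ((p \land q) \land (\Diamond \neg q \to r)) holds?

No

Let φ = \neg \Diamond \Diamond \neg ((p \land q) \land (\Diamond \neg q \to r)). Evaluate φ at each world:
  0 (successors {1, 3, 4}): φ is false.
  1 (successors {0, 2, 3, 4}): φ is false.
  2 (successors {1, 3}): φ is false.
  3 (successors {0, 1, 2}): φ is false.
  4 (successors {0, 1}): φ is false.
For instance, at 1:
  At 1: \Diamond \Diamond \neg ((p \land q) \land (\Diamond \neg q \to r)) is true, so \neg \Diamond \Diamond \neg ((p \land q) \land (\Diamond \neg q \to r)) is false.
    At 1: \Diamond \Diamond \neg ((p \land q) \land (\Diamond \neg q \to r)) requires \Diamond \neg ((p \land q) \land (\Diamond \neg q \to r)) at some successor in {0, 2, 3, 4}.
      \Diamond \neg ((p \land q) \land (\Diamond \neg q \to r)) holds at 0, so \Diamond \Diamond \neg ((p \land q) \land (\Diamond \neg q \to r)) is true at 1.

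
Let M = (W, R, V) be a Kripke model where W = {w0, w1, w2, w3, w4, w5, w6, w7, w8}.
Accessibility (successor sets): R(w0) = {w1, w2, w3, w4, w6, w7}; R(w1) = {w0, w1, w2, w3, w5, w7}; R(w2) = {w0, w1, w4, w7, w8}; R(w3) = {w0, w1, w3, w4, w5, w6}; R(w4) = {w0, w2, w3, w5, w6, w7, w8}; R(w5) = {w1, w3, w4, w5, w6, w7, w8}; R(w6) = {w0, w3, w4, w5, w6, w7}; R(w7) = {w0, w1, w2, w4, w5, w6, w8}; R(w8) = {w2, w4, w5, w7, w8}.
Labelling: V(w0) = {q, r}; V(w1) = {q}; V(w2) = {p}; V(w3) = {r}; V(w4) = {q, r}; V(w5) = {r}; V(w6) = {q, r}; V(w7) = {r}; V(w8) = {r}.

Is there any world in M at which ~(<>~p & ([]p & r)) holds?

Recall that []ψ holds at a world iff ψ holds at every accessible world, and <>ψ holds iff ψ holds at some accessible world.
Let φ = ~(<>~p & ([]p & r)). Evaluate φ at each world:
  w0 (successors {w1, w2, w3, w4, w6, w7}): φ is true.
  w1 (successors {w0, w1, w2, w3, w5, w7}): φ is true.
  w2 (successors {w0, w1, w4, w7, w8}): φ is true.
  w3 (successors {w0, w1, w3, w4, w5, w6}): φ is true.
  w4 (successors {w0, w2, w3, w5, w6, w7, w8}): φ is true.
  w5 (successors {w1, w3, w4, w5, w6, w7, w8}): φ is true.
  w6 (successors {w0, w3, w4, w5, w6, w7}): φ is true.
  w7 (successors {w0, w1, w2, w4, w5, w6, w8}): φ is true.
  w8 (successors {w2, w4, w5, w7, w8}): φ is true.
Detail at w0 (witness):
  At w0: <>~p & ([]p & r) is false, so ~(<>~p & ([]p & r)) is true.
    At w0: <>~p is true, []p & r is false, so <>~p & ([]p & r) is false.
      At w0: <>~p requires ~p at some successor in {w1, w2, w3, w4, w6, w7}.
        ~p holds at w1, so <>~p is true at w0.
      At w0: []p is false, r is true, so []p & r is false.

Yes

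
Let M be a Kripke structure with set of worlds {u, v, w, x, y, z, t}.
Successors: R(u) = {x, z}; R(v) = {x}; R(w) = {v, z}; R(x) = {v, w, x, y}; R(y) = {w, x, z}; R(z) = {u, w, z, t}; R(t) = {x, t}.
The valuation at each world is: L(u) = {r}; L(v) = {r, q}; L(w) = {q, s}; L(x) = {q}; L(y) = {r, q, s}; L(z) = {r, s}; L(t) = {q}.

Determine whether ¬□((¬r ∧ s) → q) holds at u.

Recall that □ψ holds at a world iff ψ holds at every accessible world, and ◇ψ holds iff ψ holds at some accessible world.
At u: □((¬r ∧ s) → q) is true, so ¬□((¬r ∧ s) → q) is false.
  At u: □((¬r ∧ s) → q) requires (¬r ∧ s) → q at every successor {x, z}.
    At x: (¬r ∧ s) → q is true.
    At z: (¬r ∧ s) → q is true.
  So □((¬r ∧ s) → q) is true at u.

No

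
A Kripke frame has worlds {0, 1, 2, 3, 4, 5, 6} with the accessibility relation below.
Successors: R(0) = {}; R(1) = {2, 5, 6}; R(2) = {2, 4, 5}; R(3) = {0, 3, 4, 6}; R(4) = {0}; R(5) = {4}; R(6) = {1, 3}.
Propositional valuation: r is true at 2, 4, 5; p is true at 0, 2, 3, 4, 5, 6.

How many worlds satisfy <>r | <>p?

6

Let φ = <>r | <>p. Evaluate φ at each world:
  0 (successors ∅): φ is false.
  1 (successors {2, 5, 6}): φ is true.
  2 (successors {2, 4, 5}): φ is true.
  3 (successors {0, 3, 4, 6}): φ is true.
  4 (successors {0}): φ is true.
  5 (successors {4}): φ is true.
  6 (successors {1, 3}): φ is true.
For instance, at 4:
  At 4: <>r is false, <>p is true, so <>r | <>p is true.
    At 4: <>r requires r at some successor in {0}.
      At 0: r is false.
    So <>r is false at 4.
    At 4: <>p requires p at some successor in {0}.
      p holds at 0, so <>p is true at 4.
Satisfying worlds: {1, 2, 3, 4, 5, 6}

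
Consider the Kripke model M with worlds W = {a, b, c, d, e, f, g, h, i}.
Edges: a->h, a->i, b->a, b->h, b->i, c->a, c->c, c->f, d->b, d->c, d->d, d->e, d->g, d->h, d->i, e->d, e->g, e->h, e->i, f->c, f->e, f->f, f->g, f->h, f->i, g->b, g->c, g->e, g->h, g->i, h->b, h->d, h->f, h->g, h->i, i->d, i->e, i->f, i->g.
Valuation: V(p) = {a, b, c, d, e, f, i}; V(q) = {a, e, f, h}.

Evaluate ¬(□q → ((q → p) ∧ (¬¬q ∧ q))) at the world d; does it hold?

No

At d: □q → ((q → p) ∧ (¬¬q ∧ q)) is true, so ¬(□q → ((q → p) ∧ (¬¬q ∧ q))) is false.
  At d: □q is false, (q → p) ∧ (¬¬q ∧ q) is false, so □q → ((q → p) ∧ (¬¬q ∧ q)) is true.
    At d: □q requires q at every successor {b, c, d, e, g, h, i}.
      q fails at b, so □q is false at d.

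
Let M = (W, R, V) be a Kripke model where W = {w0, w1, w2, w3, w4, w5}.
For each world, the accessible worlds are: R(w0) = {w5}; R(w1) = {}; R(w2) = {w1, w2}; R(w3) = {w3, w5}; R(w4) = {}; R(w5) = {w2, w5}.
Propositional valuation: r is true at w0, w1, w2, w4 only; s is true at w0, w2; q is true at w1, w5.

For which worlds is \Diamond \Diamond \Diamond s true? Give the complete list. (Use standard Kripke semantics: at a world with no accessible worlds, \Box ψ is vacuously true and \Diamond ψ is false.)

w0, w2, w3, w5

Recall that \Diamond ψ holds at a world iff ψ holds at some accessible world.
Let φ = \Diamond \Diamond \Diamond s. Evaluate φ at each world:
  w0 (successors {w5}): φ is true.
  w1 (successors ∅): φ is false.
  w2 (successors {w1, w2}): φ is true.
  w3 (successors {w3, w5}): φ is true.
  w4 (successors ∅): φ is false.
  w5 (successors {w2, w5}): φ is true.
For instance, at w5:
  At w5: \Diamond \Diamond \Diamond s requires \Diamond \Diamond s at some successor in {w2, w5}.
    \Diamond \Diamond s holds at w2, so \Diamond \Diamond \Diamond s is true at w5.
      At w2: \Diamond \Diamond s requires \Diamond s at some successor in {w1, w2}.
        \Diamond s holds at w2, so \Diamond \Diamond s is true at w2.
Satisfying worlds: {w0, w2, w3, w5}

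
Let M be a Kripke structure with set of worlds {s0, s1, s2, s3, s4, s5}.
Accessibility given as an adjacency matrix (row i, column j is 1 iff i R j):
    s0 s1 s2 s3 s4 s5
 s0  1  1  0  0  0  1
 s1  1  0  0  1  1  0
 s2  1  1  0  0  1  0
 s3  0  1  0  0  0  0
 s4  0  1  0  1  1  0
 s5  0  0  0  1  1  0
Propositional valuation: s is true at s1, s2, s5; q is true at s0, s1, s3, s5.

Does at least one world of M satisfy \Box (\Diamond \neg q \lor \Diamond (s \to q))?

Recall that \Box ψ holds at a world iff ψ holds at every accessible world, and \Diamond ψ holds iff ψ holds at some accessible world.
Let φ = \Box (\Diamond \neg q \lor \Diamond (s \to q)). Evaluate φ at each world:
  s0 (successors {s0, s1, s5}): φ is true.
  s1 (successors {s0, s3, s4}): φ is true.
  s2 (successors {s0, s1, s4}): φ is true.
  s3 (successors {s1}): φ is true.
  s4 (successors {s1, s3, s4}): φ is true.
  s5 (successors {s3, s4}): φ is true.
Detail at s0 (witness):
  At s0: \Box (\Diamond \neg q \lor \Diamond (s \to q)) requires \Diamond \neg q \lor \Diamond (s \to q) at every successor {s0, s1, s5}.
      At s0: \Diamond \neg q is false, \Diamond (s \to q) is true, so \Diamond \neg q \lor \Diamond (s \to q) is true.
      At s1: \Diamond \neg q is true, \Diamond (s \to q) is true, so \Diamond \neg q \lor \Diamond (s \to q) is true.
      At s5: \Diamond \neg q is true, \Diamond (s \to q) is true, so \Diamond \neg q \lor \Diamond (s \to q) is true.
  So \Box (\Diamond \neg q \lor \Diamond (s \to q)) is true at s0.

Yes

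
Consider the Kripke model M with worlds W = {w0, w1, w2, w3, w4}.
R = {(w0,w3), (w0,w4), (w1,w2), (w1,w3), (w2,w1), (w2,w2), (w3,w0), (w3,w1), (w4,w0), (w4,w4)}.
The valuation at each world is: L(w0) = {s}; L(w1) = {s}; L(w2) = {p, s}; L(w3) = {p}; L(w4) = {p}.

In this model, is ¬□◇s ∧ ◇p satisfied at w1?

No

At w1: ¬□◇s is false, ◇p is true, so ¬□◇s ∧ ◇p is false.
  At w1: □◇s is true, so ¬□◇s is false.
    At w1: □◇s requires ◇s at every successor {w2, w3}.
      At w2: ◇s is true.
      At w3: ◇s is true.
    So □◇s is true at w1.
  At w1: ◇p requires p at some successor in {w2, w3}.
    p holds at w2, so ◇p is true at w1.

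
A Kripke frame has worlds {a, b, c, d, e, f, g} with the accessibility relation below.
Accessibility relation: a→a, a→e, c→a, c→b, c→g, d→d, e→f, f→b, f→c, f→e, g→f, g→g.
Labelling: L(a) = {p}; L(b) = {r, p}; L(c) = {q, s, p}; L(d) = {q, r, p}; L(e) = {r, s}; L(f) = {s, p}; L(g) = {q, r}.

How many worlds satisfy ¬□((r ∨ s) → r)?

3

Let φ = ¬□((r ∨ s) → r). Evaluate φ at each world:
  a (successors {a, e}): φ is false.
  b (successors ∅): φ is false.
  c (successors {a, b, g}): φ is false.
  d (successors {d}): φ is false.
  e (successors {f}): φ is true.
  f (successors {b, c, e}): φ is true.
  g (successors {f, g}): φ is true.
For instance, at c:
  At c: □((r ∨ s) → r) is true, so ¬□((r ∨ s) → r) is false.
    At c: □((r ∨ s) → r) requires (r ∨ s) → r at every successor {a, b, g}.
      At a: (r ∨ s) → r is true.
      At b: (r ∨ s) → r is true.
      At g: (r ∨ s) → r is true.
    So □((r ∨ s) → r) is true at c.
Satisfying worlds: {e, f, g}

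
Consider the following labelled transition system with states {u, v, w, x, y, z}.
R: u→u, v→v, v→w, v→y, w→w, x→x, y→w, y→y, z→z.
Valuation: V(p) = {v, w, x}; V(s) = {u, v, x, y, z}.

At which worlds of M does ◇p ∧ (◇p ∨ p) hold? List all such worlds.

v, w, x, y

Recall that ◇ψ holds at a world iff ψ holds at some accessible world.
Let φ = ◇p ∧ (◇p ∨ p). Evaluate φ at each world:
  u (successors {u}): φ is false.
  v (successors {v, w, y}): φ is true.
  w (successors {w}): φ is true.
  x (successors {x}): φ is true.
  y (successors {w, y}): φ is true.
  z (successors {z}): φ is false.
For instance, at z:
  At z: ◇p is false, ◇p ∨ p is false, so ◇p ∧ (◇p ∨ p) is false.
    At z: ◇p requires p at some successor in {z}.
      At z: p is false.
    So ◇p is false at z.
    At z: ◇p is false, p is false, so ◇p ∨ p is false.
      At z: ◇p requires p at some successor in {z}.
        At z: p is false.
      So ◇p is false at z.
Satisfying worlds: {v, w, x, y}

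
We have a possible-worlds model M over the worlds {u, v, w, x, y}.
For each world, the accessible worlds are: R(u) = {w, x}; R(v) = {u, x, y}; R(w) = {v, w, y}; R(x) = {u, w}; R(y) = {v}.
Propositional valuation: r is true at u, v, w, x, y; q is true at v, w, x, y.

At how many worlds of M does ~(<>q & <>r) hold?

Recall that <>ψ holds at a world iff ψ holds at some accessible world.
Let φ = ~(<>q & <>r). Evaluate φ at each world:
  u (successors {w, x}): φ is false.
  v (successors {u, x, y}): φ is false.
  w (successors {v, w, y}): φ is false.
  x (successors {u, w}): φ is false.
  y (successors {v}): φ is false.
For instance, at v:
  At v: <>q & <>r is true, so ~(<>q & <>r) is false.
    At v: <>q is true, <>r is true, so <>q & <>r is true.
      At v: <>q requires q at some successor in {u, x, y}.
        q holds at x, so <>q is true at v.
      At v: <>r requires r at some successor in {u, x, y}.
        r holds at u, so <>r is true at v.
Satisfying worlds: none.

0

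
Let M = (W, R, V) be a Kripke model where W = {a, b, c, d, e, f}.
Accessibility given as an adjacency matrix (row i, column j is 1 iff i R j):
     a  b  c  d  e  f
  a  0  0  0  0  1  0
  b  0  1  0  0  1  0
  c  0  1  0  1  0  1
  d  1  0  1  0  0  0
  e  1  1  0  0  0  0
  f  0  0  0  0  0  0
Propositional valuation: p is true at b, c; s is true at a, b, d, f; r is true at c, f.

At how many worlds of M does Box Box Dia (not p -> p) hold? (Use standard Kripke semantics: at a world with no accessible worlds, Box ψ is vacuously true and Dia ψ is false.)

Let φ = Box Box Dia (not p -> p). Evaluate φ at each world:
  a (successors {e}): φ is false.
  b (successors {b, e}): φ is false.
  c (successors {b, d, f}): φ is false.
  d (successors {a, c}): φ is false.
  e (successors {a, b}): φ is true.
  f (successors ∅): φ is true.
For instance, at c:
  At c: Box Box Dia (not p -> p) requires Box Dia (not p -> p) at every successor {b, d, f}.
    Box Dia (not p -> p) fails at d, so Box Box Dia (not p -> p) is false at c.
      At d: Box Dia (not p -> p) requires Dia (not p -> p) at every successor {a, c}.
        Dia (not p -> p) fails at a, so Box Dia (not p -> p) is false at d.
Satisfying worlds: {e, f}

2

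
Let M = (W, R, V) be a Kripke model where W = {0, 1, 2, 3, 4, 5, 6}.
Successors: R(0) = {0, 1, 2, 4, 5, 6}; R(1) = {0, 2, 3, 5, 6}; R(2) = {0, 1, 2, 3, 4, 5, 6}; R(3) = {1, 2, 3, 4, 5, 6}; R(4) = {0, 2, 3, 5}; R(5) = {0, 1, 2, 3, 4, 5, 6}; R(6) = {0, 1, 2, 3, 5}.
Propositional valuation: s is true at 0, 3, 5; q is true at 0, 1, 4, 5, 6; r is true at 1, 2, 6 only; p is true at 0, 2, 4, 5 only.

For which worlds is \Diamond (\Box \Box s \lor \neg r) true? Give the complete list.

Let φ = \Diamond (\Box \Box s \lor \neg r). Evaluate φ at each world:
  0 (successors {0, 1, 2, 4, 5, 6}): φ is true.
  1 (successors {0, 2, 3, 5, 6}): φ is true.
  2 (successors {0, 1, 2, 3, 4, 5, 6}): φ is true.
  3 (successors {1, 2, 3, 4, 5, 6}): φ is true.
  4 (successors {0, 2, 3, 5}): φ is true.
  5 (successors {0, 1, 2, 3, 4, 5, 6}): φ is true.
  6 (successors {0, 1, 2, 3, 5}): φ is true.
For instance, at 4:
  At 4: \Diamond (\Box \Box s \lor \neg r) requires \Box \Box s \lor \neg r at some successor in {0, 2, 3, 5}.
    \Box \Box s \lor \neg r holds at 0, so \Diamond (\Box \Box s \lor \neg r) is true at 4.
      At 0: \Box \Box s is false, \neg r is true, so \Box \Box s \lor \neg r is true.
Satisfying worlds: {0, 1, 2, 3, 4, 5, 6}

0, 1, 2, 3, 4, 5, 6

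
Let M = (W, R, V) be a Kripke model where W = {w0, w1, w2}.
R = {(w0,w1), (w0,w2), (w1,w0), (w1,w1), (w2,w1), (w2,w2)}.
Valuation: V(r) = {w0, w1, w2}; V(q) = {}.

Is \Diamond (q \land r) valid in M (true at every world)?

No

Let φ = \Diamond (q \land r). Evaluate φ at each world:
  w0 (successors {w1, w2}): φ is false.
  w1 (successors {w0, w1}): φ is false.
  w2 (successors {w1, w2}): φ is false.
Detail at w0 (counterexample):
  At w0: \Diamond (q \land r) requires q \land r at some successor in {w1, w2}.
    At w1: q \land r is false.
    At w2: q \land r is false.
  So \Diamond (q \land r) is false at w0.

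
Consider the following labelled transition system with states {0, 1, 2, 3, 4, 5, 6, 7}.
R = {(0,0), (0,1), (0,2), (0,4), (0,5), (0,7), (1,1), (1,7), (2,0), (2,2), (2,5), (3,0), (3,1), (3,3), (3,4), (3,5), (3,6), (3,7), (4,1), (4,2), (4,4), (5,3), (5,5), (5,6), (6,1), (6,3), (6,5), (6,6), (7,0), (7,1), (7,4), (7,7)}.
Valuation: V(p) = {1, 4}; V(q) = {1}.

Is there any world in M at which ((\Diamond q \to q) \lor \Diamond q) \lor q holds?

Let φ = ((\Diamond q \to q) \lor \Diamond q) \lor q. Evaluate φ at each world:
  0 (successors {0, 1, 2, 4, 5, 7}): φ is true.
  1 (successors {1, 7}): φ is true.
  2 (successors {0, 2, 5}): φ is true.
  3 (successors {0, 1, 3, 4, 5, 6, 7}): φ is true.
  4 (successors {1, 2, 4}): φ is true.
  5 (successors {3, 5, 6}): φ is true.
  6 (successors {1, 3, 5, 6}): φ is true.
  7 (successors {0, 1, 4, 7}): φ is true.
Detail at 0 (witness):
  At 0: (\Diamond q \to q) \lor \Diamond q is true, q is false, so ((\Diamond q \to q) \lor \Diamond q) \lor q is true.
    At 0: \Diamond q \to q is false, \Diamond q is true, so (\Diamond q \to q) \lor \Diamond q is true.
      At 0: \Diamond q is true, q is false, so \Diamond q \to q is false.
      At 0: \Diamond q requires q at some successor in {0, 1, 2, 4, 5, 7}.
        q holds at 1, so \Diamond q is true at 0.

Yes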